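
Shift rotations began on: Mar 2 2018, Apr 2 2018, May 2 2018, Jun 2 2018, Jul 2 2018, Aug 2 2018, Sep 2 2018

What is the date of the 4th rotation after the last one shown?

Each date is the 2nd; the gaps (31, 30, 31, 30, 31, 31) track the month lengths.
The rule is the 2nd of each month.
Next: October 2018 → Oct 2 2018.
November 2018: Nov 2 2018.
Next: December 2018 → Dec 2 2018.
January 2019: Jan 2 2019.

Jan 2 2019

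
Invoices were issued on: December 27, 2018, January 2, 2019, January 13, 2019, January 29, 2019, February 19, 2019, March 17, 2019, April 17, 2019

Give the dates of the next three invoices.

May 23, 2019; July 3, 2019; August 18, 2019

Gaps: 6, 11, 16, 21, 26, 31 days — each gap is 5 larger than the previous one.
Next gap: 36 days. April 17, 2019 + 36 days = May 23, 2019.
Next gap: 41 days. May 23, 2019 + 41 days = July 3, 2019.
Next gap: 46 days. July 3, 2019 + 46 days = August 18, 2019.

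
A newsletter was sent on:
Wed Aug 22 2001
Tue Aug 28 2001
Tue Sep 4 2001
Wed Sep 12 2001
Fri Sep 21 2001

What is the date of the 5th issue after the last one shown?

The spacing grows by 1 each time: 6, 7, 8, 9 days.
Next gap: 10 days. Fri Sep 21 2001 + 10 days = Mon Oct 1 2001.
Next gap: 11 days. Mon Oct 1 2001 + 11 days = Fri Oct 12 2001.
Next gap: 12 days. Fri Oct 12 2001 + 12 days = Wed Oct 24 2001.
Next gap: 13 days. Wed Oct 24 2001 + 13 days = Tue Nov 6 2001.
Next gap: 14 days. Tue Nov 6 2001 + 14 days = Tue Nov 20 2001.

Tue Nov 20 2001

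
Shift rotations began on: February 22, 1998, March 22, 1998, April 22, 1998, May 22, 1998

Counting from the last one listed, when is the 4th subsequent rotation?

Gaps: 28, 31, 30 days — not constant. Every event is on the 22nd of the month.
Pattern: the 22nd of each month.
Next: June 1998 → June 22, 1998.
Next: July 1998 → July 22, 1998.
August 1998: August 22, 1998.
September 1998: September 22, 1998.

September 22, 1998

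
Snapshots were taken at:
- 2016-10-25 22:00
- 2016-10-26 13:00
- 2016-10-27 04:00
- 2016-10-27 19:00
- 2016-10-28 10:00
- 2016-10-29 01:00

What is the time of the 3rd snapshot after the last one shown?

2016-10-30 22:00

Spacing: 15, 15, 15, 15, 15 h — constant 15 h.
2016-10-29 01:00 + 15 h = 2016-10-29 16:00.
2016-10-29 16:00 + 15 h = 2016-10-30 07:00.
2016-10-30 07:00 + 15 h = 2016-10-30 22:00.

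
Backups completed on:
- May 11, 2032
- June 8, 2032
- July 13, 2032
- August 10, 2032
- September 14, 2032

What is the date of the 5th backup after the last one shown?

February 8, 2033

Gaps: 28, 35, 28, 35 days — a mix of 28 and 35. Every date is a Tuesday.
Each is the 2nd Tuesday of its month.
2nd Tuesday of October 2032: October 12, 2032.
2nd Tuesday of November 2032: November 9, 2032.
December 2032 — 2nd Tuesday is December 14, 2032.
2nd Tuesday of January 2033: January 11, 2033.
2nd Tuesday of February 2033: February 8, 2033.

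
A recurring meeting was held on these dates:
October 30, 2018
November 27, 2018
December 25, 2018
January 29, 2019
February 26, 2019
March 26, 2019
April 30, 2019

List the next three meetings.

These are Tuesdays with 28, 28, 35, 28, 28, 35-day gaps.
Each is the final Tuesday of its month — October 30, 2018 is past the 28th, so '4th Tuesday' doesn't fit.
Last Tuesday of May 2019: May 28, 2019.
June 2019 ends with Tuesday June 25, 2019.
Last Tuesday of July 2019: July 30, 2019.

May 28, 2019; June 25, 2019; July 30, 2019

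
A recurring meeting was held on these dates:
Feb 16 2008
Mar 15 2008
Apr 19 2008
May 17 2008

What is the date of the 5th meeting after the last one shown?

Gaps: 28, 35, 28 days — a mix of 28 and 35. Every date is a Saturday.
Each is the 3rd Saturday of its month.
3rd Saturday of June 2008: Jun 21 2008.
July 2008 — 3rd Saturday is Jul 19 2008.
3rd Saturday of August 2008: Aug 16 2008.
September 2008 — 3rd Saturday is Sep 20 2008.
3rd Saturday of October 2008: Oct 18 2008.

Oct 18 2008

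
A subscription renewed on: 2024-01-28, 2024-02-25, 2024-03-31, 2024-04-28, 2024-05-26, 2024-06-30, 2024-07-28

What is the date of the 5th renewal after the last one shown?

All Sundays; the gaps (28, 35, 28, 28, 35, 28) vary with month length.
This is the last Sunday of each month.
August 2024 ends with Sunday 2024-08-25.
September 2024 ends with Sunday 2024-09-29.
October 2024 ends with Sunday 2024-10-27.
Last Sunday of November 2024: 2024-11-24.
Last Sunday of December 2024: 2024-12-29.

2024-12-29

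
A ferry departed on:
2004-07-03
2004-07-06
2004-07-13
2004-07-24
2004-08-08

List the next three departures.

2004-08-27, 2004-09-19, 2004-10-16

Gaps: 3, 7, 11, 15 days — each gap is 4 larger than the previous one.
Next gap: 19 days. 2004-08-08 + 19 days = 2004-08-27.
Next gap: 23 days. 2004-08-27 + 23 days = 2004-09-19.
Next gap: 27 days. 2004-09-19 + 27 days = 2004-10-16.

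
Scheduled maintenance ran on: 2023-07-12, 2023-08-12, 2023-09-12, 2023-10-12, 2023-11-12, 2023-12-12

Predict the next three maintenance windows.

2024-01-12, 2024-02-12, 2024-03-12

The day-of-month is always 12 (31, 31, 30, 31, 30 days between events).
So this recurs on the 12th of each month.
Next: January 2024 → 2024-01-12.
Next: February 2024 → 2024-02-12.
March 2024: 2024-03-12.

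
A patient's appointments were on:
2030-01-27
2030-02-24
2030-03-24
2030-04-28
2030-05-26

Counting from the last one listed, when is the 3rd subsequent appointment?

Gaps: 28, 28, 35, 28 days — a mix of 28 and 35. Every date is a Sunday.
Each is the 4th Sunday of its month.
4th Sunday of June 2030: 2030-06-23.
July 2030 — 4th Sunday is 2030-07-28.
August 2030 — 4th Sunday is 2030-08-25.

2030-08-25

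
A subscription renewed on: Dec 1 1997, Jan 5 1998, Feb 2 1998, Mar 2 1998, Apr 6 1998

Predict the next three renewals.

May 4 1998, Jun 1 1998, Jul 6 1998

These are Mondays at 28- or 35-day spacing (35, 28, 28, 35).
The pattern: 1st Monday of the month.
May 1998 — 1st Monday is May 4 1998.
1st Monday of June 1998: Jun 1 1998.
July 1998 — 1st Monday is Jul 6 1998.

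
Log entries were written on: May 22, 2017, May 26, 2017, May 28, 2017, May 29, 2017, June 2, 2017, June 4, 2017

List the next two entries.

The gap pattern 4, 2, 1, 4, 2 repeats every 3 events.
These are the Mondays, Fridays and Sundays of each week.
Next Monday: June 5, 2017.
The following Friday is June 9, 2017.

June 5, 2017; June 9, 2017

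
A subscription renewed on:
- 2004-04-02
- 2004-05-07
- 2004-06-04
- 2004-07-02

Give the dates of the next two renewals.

Gaps: 35, 28, 28 days — a mix of 28 and 35. Every date is a Friday.
Each is the 1st Friday of its month.
1st Friday of August 2004: 2004-08-06.
September 2004 — 1st Friday is 2004-09-03.

2004-08-06, 2004-09-03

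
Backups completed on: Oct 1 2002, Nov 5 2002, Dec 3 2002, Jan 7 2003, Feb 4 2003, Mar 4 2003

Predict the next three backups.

Apr 1 2003, May 6 2003, Jun 3 2003

These are Tuesdays at 28- or 35-day spacing (35, 28, 35, 28, 28).
The pattern: 1st Tuesday of the month.
April 2003 — 1st Tuesday is Apr 1 2003.
May 2003 — 1st Tuesday is May 6 2003.
June 2003 — 1st Tuesday is Jun 3 2003.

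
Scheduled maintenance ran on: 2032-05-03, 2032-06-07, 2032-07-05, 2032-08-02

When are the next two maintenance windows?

2032-09-06, 2032-10-04

These are Mondays at 28- or 35-day spacing (35, 28, 28).
The pattern: 1st Monday of the month.
1st Monday of September 2032: 2032-09-06.
1st Monday of October 2032: 2032-10-04.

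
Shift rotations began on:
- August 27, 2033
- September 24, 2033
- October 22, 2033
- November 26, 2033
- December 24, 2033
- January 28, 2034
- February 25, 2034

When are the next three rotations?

Gaps: 28, 28, 35, 28, 35, 28 days — a mix of 28 and 35. Every date is a Saturday.
Each is the 4th Saturday of its month.
4th Saturday of March 2034: March 25, 2034.
4th Saturday of April 2034: April 22, 2034.
May 2034 — 4th Saturday is May 27, 2034.

March 25, 2034; April 22, 2034; May 27, 2034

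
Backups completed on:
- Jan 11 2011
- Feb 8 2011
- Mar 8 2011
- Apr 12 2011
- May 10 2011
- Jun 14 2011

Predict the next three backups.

These are Tuesdays at 28- or 35-day spacing (28, 28, 35, 28, 35).
The pattern: 2nd Tuesday of the month.
2nd Tuesday of July 2011: Jul 12 2011.
August 2011 — 2nd Tuesday is Aug 9 2011.
September 2011 — 2nd Tuesday is Sep 13 2011.

Jul 12 2011, Aug 9 2011, Sep 13 2011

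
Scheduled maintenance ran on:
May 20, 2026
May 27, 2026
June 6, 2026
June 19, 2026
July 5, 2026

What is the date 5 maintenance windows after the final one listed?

November 7, 2026

Gaps: 7, 10, 13, 16 days — each gap is 3 larger than the previous one.
Next gap: 19 days. July 5, 2026 + 19 days = July 24, 2026.
Next gap: 22 days. July 24, 2026 + 22 days = August 15, 2026.
Next gap: 25 days. August 15, 2026 + 25 days = September 9, 2026.
Next gap: 28 days. September 9, 2026 + 28 days = October 7, 2026.
Next gap: 31 days. October 7, 2026 + 31 days = November 7, 2026.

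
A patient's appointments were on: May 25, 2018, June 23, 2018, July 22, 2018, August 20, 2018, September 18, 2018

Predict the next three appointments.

The spacing is 29, 29, 29, 29 days — always 29 days.
September 18, 2018 + 29 days = October 17, 2018.
October 17, 2018 + 29 days = November 15, 2018.
November 15, 2018 + 29 days = December 14, 2018.

October 17, 2018; November 15, 2018; December 14, 2018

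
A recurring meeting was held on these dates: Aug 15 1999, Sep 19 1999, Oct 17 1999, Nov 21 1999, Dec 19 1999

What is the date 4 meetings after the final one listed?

Apr 16 2000

All dates are Sundays, 35, 28, 35, 28 days apart.
Specifically, the 3rd Sunday of each month.
January 2000 — 3rd Sunday is Jan 16 2000.
3rd Sunday of February 2000: Feb 20 2000.
March 2000 — 3rd Sunday is Mar 19 2000.
3rd Sunday of April 2000: Apr 16 2000.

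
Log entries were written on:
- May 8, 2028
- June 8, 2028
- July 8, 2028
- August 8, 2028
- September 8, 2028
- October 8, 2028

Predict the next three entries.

Each date is the 8th; the gaps (31, 30, 31, 31, 30) track the month lengths.
The rule is the 8th of each month.
Next: November 2028 → November 8, 2028.
December 2028: December 8, 2028.
January 2029: January 8, 2029.

November 8, 2028; December 8, 2028; January 8, 2029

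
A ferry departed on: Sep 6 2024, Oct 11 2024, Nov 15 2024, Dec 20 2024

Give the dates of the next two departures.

Jan 24 2025, Feb 28 2025

The spacing is 35, 35, 35 days — always 35 days.
Dec 20 2024 + 35 days = Jan 24 2025.
Jan 24 2025 + 35 days = Feb 28 2025.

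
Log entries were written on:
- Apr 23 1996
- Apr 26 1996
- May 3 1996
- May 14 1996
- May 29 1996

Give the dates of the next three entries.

Jun 17 1996, Jul 10 1996, Aug 6 1996

The spacing grows by 4 each time: 3, 7, 11, 15 days.
Next gap: 19 days. May 29 1996 + 19 days = Jun 17 1996.
Next gap: 23 days. Jun 17 1996 + 23 days = Jul 10 1996.
Next gap: 27 days. Jul 10 1996 + 27 days = Aug 6 1996.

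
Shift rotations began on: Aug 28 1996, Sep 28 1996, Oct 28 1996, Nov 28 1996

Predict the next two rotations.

Gaps: 31, 30, 31 days — not constant. Every event is on the 28th of the month.
Pattern: the 28th of each month.
Next: December 1996 → Dec 28 1996.
Next: January 1997 → Jan 28 1997.

Dec 28 1996, Jan 28 1997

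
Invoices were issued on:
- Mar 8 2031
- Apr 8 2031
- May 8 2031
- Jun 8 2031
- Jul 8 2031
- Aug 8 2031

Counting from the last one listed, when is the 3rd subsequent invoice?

Gaps: 31, 30, 31, 30, 31 days — not constant. Every event is on the 8th of the month.
Pattern: the 8th of each month.
September 2031: Sep 8 2031.
Next: October 2031 → Oct 8 2031.
Next: November 2031 → Nov 8 2031.

Nov 8 2031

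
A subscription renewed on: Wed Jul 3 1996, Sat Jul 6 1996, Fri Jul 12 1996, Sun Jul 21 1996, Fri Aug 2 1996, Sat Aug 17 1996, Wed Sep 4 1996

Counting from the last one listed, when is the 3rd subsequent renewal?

Fri Nov 15 1996

Intervals are 3, 6, 9, 12, 15, 18 days — an arithmetic progression with common difference 3.
Next gap: 21 days. Wed Sep 4 1996 + 21 days = Wed Sep 25 1996.
Next gap: 24 days. Wed Sep 25 1996 + 24 days = Sat Oct 19 1996.
Next gap: 27 days. Sat Oct 19 1996 + 27 days = Fri Nov 15 1996.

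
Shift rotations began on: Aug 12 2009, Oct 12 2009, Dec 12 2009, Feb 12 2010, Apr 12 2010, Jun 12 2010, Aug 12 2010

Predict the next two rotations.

Oct 12 2010, Dec 12 2010

Each date is the 12th; the gaps (61, 61, 62, 59, 61, 61) track the month lengths.
The rule is the 12th of every 2 months.
Next: October 2010 → Oct 12 2010.
December 2010: Dec 12 2010.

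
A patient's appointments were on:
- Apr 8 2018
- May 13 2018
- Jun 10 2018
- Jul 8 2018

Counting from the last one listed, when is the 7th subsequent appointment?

These are Sundays at 28- or 35-day spacing (35, 28, 28).
The pattern: 2nd Sunday of the month.
August 2018 — 2nd Sunday is Aug 12 2018.
2nd Sunday of September 2018: Sep 9 2018.
2nd Sunday of October 2018: Oct 14 2018.
2nd Sunday of November 2018: Nov 11 2018.
December 2018 — 2nd Sunday is Dec 9 2018.
January 2019 — 2nd Sunday is Jan 13 2019.
February 2019 — 2nd Sunday is Feb 10 2019.

Feb 10 2019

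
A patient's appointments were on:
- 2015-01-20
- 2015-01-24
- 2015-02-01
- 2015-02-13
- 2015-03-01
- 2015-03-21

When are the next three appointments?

2015-04-14, 2015-05-12, 2015-06-13

Gaps: 4, 8, 12, 16, 20 days — each gap is 4 larger than the previous one.
Next gap: 24 days. 2015-03-21 + 24 days = 2015-04-14.
Next gap: 28 days. 2015-04-14 + 28 days = 2015-05-12.
Next gap: 32 days. 2015-05-12 + 32 days = 2015-06-13.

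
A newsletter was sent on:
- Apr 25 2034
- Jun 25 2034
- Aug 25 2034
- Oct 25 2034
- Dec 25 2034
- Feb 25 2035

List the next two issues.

The day-of-month is always 25 (61, 61, 61, 61, 62 days between events).
So this recurs on the 25th of every 2 months.
Next: April 2035 → Apr 25 2035.
June 2035: Jun 25 2035.

Apr 25 2035, Jun 25 2035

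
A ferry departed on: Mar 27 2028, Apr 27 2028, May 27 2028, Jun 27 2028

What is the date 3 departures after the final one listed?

Sep 27 2028

Gaps: 31, 30, 31 days — not constant. Every event is on the 27th of the month.
Pattern: the 27th of each month.
Next: July 2028 → Jul 27 2028.
Next: August 2028 → Aug 27 2028.
Next: September 2028 → Sep 27 2028.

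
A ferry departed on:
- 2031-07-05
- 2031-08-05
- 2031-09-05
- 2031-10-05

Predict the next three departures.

Each date is the 5th; the gaps (31, 31, 30) track the month lengths.
The rule is the 5th of each month.
Next: November 2031 → 2031-11-05.
December 2031: 2031-12-05.
Next: January 2032 → 2032-01-05.

2031-11-05, 2031-12-05, 2032-01-05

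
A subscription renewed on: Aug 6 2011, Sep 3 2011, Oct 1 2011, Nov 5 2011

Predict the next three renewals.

All dates are Saturdays, 28, 28, 35 days apart.
Specifically, the 1st Saturday of each month.
December 2011 — 1st Saturday is Dec 3 2011.
January 2012 — 1st Saturday is Jan 7 2012.
1st Saturday of February 2012: Feb 4 2012.

Dec 3 2011, Jan 7 2012, Feb 4 2012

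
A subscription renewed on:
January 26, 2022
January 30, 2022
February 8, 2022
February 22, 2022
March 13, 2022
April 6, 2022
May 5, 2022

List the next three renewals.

June 8, 2022; July 17, 2022; August 30, 2022

Intervals are 4, 9, 14, 19, 24, 29 days — an arithmetic progression with common difference 5.
Next gap: 34 days. May 5, 2022 + 34 days = June 8, 2022.
Next gap: 39 days. June 8, 2022 + 39 days = July 17, 2022.
Next gap: 44 days. July 17, 2022 + 44 days = August 30, 2022.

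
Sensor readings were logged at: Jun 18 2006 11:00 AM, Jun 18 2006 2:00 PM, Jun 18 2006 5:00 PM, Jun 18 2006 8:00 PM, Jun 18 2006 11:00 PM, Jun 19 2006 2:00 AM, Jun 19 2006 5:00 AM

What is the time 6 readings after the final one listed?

Spacing: 3, 3, 3, 3, 3, 3 h — constant 3 h.
Jun 19 2006 5:00 AM + 3 h = Jun 19 2006 8:00 AM.
Jun 19 2006 8:00 AM + 3 h = Jun 19 2006 11:00 AM.
Jun 19 2006 11:00 AM + 3 h = Jun 19 2006 2:00 PM.
Jun 19 2006 2:00 PM + 3 h = Jun 19 2006 5:00 PM.
Jun 19 2006 5:00 PM + 3 h = Jun 19 2006 8:00 PM.
Jun 19 2006 8:00 PM + 3 h = Jun 19 2006 11:00 PM.

Jun 19 2006 11:00 PM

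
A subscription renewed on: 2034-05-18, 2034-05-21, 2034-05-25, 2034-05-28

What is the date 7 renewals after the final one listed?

The gap pattern 3, 4, 3 repeats every 2 events.
These are the Thursdays and Sundays of each week.
Next Thursday: 2034-06-01.
The following Sunday is 2034-06-04.
Next Thursday: 2034-06-08.
The following Sunday is 2034-06-11.
Next Thursday: 2034-06-15.
Next Sunday: 2034-06-18.
Next Thursday: 2034-06-22.

2034-06-22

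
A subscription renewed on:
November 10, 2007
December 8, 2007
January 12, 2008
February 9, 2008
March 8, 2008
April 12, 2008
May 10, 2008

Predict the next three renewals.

Gaps: 28, 35, 28, 28, 35, 28 days — a mix of 28 and 35. Every date is a Saturday.
Each is the 2nd Saturday of its month.
2nd Saturday of June 2008: June 14, 2008.
2nd Saturday of July 2008: July 12, 2008.
2nd Saturday of August 2008: August 9, 2008.

June 14, 2008; July 12, 2008; August 9, 2008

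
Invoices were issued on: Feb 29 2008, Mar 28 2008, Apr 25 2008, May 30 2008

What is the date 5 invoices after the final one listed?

Oct 31 2008

All Fridays; the gaps (28, 28, 35) vary with month length.
This is the last Friday of each month.
Last Friday of June 2008: Jun 27 2008.
July 2008 ends with Friday Jul 25 2008.
August 2008 ends with Friday Aug 29 2008.
September 2008 ends with Friday Sep 26 2008.
October 2008 ends with Friday Oct 31 2008.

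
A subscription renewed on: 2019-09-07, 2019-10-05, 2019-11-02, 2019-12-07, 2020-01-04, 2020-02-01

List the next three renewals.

2020-03-07, 2020-04-04, 2020-05-02

Gaps: 28, 28, 35, 28, 28 days — a mix of 28 and 35. Every date is a Saturday.
Each is the 1st Saturday of its month.
March 2020 — 1st Saturday is 2020-03-07.
April 2020 — 1st Saturday is 2020-04-04.
May 2020 — 1st Saturday is 2020-05-02.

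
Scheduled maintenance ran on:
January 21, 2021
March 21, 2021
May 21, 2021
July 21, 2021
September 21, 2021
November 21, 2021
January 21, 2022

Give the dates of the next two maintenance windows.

Gaps: 59, 61, 61, 62, 61, 61 days — not constant. Every event is on the 21st of the month.
Pattern: the 21st of every 2 months.
March 2022: March 21, 2022.
May 2022: May 21, 2022.

March 21, 2022; May 21, 2022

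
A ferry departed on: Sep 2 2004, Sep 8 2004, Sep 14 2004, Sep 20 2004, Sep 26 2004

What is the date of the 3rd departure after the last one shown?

The spacing is 6, 6, 6, 6 days — always 6 days.
Sep 26 2004 + 6 days = Oct 2 2004.
Oct 2 2004 + 6 days = Oct 8 2004.
Oct 8 2004 + 6 days = Oct 14 2004.

Oct 14 2004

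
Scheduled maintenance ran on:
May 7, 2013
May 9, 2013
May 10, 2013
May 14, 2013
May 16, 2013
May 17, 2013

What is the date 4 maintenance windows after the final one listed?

May 28, 2013

The gap pattern 2, 1, 4, 2, 1 repeats every 3 events.
These are the Tuesdays, Thursdays and Fridays of each week.
The following Tuesday is May 21, 2013.
Next Thursday: May 23, 2013.
The following Friday is May 24, 2013.
Next Tuesday: May 28, 2013.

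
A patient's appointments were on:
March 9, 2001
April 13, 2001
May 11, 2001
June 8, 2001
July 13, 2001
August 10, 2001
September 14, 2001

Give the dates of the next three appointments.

October 12, 2001; November 9, 2001; December 14, 2001

These are Fridays at 28- or 35-day spacing (35, 28, 28, 35, 28, 35).
The pattern: 2nd Friday of the month.
October 2001 — 2nd Friday is October 12, 2001.
2nd Friday of November 2001: November 9, 2001.
2nd Friday of December 2001: December 14, 2001.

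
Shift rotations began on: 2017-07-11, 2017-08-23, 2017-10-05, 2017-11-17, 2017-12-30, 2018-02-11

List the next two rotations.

2018-03-26, 2018-05-08

The spacing is 43, 43, 43, 43, 43 days — always 43 days.
2018-02-11 + 43 days = 2018-03-26.
2018-03-26 + 43 days = 2018-05-08.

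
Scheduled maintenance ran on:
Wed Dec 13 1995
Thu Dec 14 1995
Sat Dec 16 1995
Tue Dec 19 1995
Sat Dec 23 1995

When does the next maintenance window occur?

The spacing grows by 1 each time: 1, 2, 3, 4 days.
Next gap: 5 days. Sat Dec 23 1995 + 5 days = Thu Dec 28 1995.

Thu Dec 28 1995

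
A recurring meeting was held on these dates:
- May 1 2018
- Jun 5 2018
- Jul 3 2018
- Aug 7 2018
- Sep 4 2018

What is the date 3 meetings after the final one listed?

Dec 4 2018

All dates are Tuesdays, 35, 28, 35, 28 days apart.
Specifically, the 1st Tuesday of each month.
1st Tuesday of October 2018: Oct 2 2018.
November 2018 — 1st Tuesday is Nov 6 2018.
December 2018 — 1st Tuesday is Dec 4 2018.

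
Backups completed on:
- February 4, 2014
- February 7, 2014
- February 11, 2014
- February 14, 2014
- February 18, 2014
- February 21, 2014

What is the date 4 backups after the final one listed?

The gap pattern 3, 4, 3, 4, 3 repeats every 2 events.
These are the Tuesdays and Fridays of each week.
Next Tuesday: February 25, 2014.
The following Friday is February 28, 2014.
Next Tuesday: March 4, 2014.
Next Friday: March 7, 2014.

March 7, 2014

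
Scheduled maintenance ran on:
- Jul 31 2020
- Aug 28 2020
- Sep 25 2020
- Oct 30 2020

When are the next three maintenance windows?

Nov 27 2020, Dec 25 2020, Jan 29 2021

Every date is a Friday; gaps 28, 28, 35 days.
Each is the last Friday of its month (at least one falls on the 29th or later, ruling out '4th Friday').
Last Friday of November 2020: Nov 27 2020.
December 2020 ends with Friday Dec 25 2020.
Last Friday of January 2021: Jan 29 2021.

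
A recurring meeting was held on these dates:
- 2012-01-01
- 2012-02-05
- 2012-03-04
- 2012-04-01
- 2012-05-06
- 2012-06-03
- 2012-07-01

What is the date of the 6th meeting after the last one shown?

2013-01-06

Gaps: 35, 28, 28, 35, 28, 28 days — a mix of 28 and 35. Every date is a Sunday.
Each is the 1st Sunday of its month.
1st Sunday of August 2012: 2012-08-05.
September 2012 — 1st Sunday is 2012-09-02.
1st Sunday of October 2012: 2012-10-07.
1st Sunday of November 2012: 2012-11-04.
December 2012 — 1st Sunday is 2012-12-02.
1st Sunday of January 2013: 2013-01-06.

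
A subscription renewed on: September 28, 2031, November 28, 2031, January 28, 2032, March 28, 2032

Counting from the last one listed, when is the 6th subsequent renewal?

Each date is the 28th; the gaps (61, 61, 60) track the month lengths.
The rule is the 28th of every 2 months.
Next: May 2032 → May 28, 2032.
Next: July 2032 → July 28, 2032.
Next: September 2032 → September 28, 2032.
Next: November 2032 → November 28, 2032.
Next: January 2033 → January 28, 2033.
Next: March 2033 → March 28, 2033.

March 28, 2033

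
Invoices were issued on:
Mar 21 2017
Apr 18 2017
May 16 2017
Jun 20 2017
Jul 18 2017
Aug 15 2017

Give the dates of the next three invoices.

Sep 19 2017, Oct 17 2017, Nov 21 2017

These are Tuesdays at 28- or 35-day spacing (28, 28, 35, 28, 28).
The pattern: 3rd Tuesday of the month.
September 2017 — 3rd Tuesday is Sep 19 2017.
October 2017 — 3rd Tuesday is Oct 17 2017.
November 2017 — 3rd Tuesday is Nov 21 2017.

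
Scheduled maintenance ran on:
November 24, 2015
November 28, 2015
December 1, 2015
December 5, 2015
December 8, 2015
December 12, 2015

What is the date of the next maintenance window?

December 15, 2015

Every event lands on a Tuesday or Saturday (gaps cycle 4, 3, 4, 3, 4).
So the schedule is: every Tuesday and Saturday.
Next Tuesday: December 15, 2015.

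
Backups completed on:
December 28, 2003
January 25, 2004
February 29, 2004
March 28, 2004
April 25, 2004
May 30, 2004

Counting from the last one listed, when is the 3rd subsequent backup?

These are Sundays with 28, 35, 28, 28, 35-day gaps.
Each is the final Sunday of its month — February 29, 2004 is past the 28th, so '4th Sunday' doesn't fit.
Last Sunday of June 2004: June 27, 2004.
July 2004 ends with Sunday July 25, 2004.
August 2004 ends with Sunday August 29, 2004.

August 29, 2004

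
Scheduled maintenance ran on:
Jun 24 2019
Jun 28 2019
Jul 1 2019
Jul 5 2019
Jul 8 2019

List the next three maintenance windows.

Gaps: 4, 3, 4, 3 days — not constant, but cyclic with period 2.
The events fall on every Monday and Friday.
The following Friday is Jul 12 2019.
Next Monday: Jul 15 2019.
Next Friday: Jul 19 2019.

Jul 12 2019, Jul 15 2019, Jul 19 2019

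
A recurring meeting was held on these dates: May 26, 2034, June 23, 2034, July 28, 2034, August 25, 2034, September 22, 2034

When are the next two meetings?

Gaps: 28, 35, 28, 28 days — a mix of 28 and 35. Every date is a Friday.
Each is the 4th Friday of its month.
October 2034 — 4th Friday is October 27, 2034.
November 2034 — 4th Friday is November 24, 2034.

October 27, 2034; November 24, 2034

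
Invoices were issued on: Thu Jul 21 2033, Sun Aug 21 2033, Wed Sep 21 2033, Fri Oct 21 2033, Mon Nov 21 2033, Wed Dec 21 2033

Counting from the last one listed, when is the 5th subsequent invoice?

Sun May 21 2034

Each date is the 21st; the gaps (31, 31, 30, 31, 30) track the month lengths.
The rule is the 21st of each month.
Next: January 2034 → Sat Jan 21 2034.
Next: February 2034 → Tue Feb 21 2034.
March 2034: Tue Mar 21 2034.
Next: April 2034 → Fri Apr 21 2034.
May 2034: Sun May 21 2034.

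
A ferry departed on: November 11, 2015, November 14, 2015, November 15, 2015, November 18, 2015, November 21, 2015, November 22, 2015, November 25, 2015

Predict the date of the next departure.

November 28, 2015

The gap pattern 3, 1, 3, 3, 1, 3 repeats every 3 events.
These are the Wednesdays, Saturdays and Sundays of each week.
Next Saturday: November 28, 2015.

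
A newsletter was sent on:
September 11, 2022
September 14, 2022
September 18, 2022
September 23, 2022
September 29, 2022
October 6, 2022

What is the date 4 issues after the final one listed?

The spacing grows by 1 each time: 3, 4, 5, 6, 7 days.
Next gap: 8 days. October 6, 2022 + 8 days = October 14, 2022.
Next gap: 9 days. October 14, 2022 + 9 days = October 23, 2022.
Next gap: 10 days. October 23, 2022 + 10 days = November 2, 2022.
Next gap: 11 days. November 2, 2022 + 11 days = November 13, 2022.

November 13, 2022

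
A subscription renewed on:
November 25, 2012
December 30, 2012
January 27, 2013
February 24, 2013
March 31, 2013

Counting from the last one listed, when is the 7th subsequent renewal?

These are Sundays with 35, 28, 28, 35-day gaps.
Each is the final Sunday of its month — December 30, 2012 is past the 28th, so '4th Sunday' doesn't fit.
Last Sunday of April 2013: April 28, 2013.
May 2013 ends with Sunday May 26, 2013.
Last Sunday of June 2013: June 30, 2013.
Last Sunday of July 2013: July 28, 2013.
Last Sunday of August 2013: August 25, 2013.
September 2013 ends with Sunday September 29, 2013.
October 2013 ends with Sunday October 27, 2013.

October 27, 2013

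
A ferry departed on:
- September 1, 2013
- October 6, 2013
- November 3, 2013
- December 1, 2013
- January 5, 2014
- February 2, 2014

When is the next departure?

March 2, 2014

Gaps: 35, 28, 28, 35, 28 days — a mix of 28 and 35. Every date is a Sunday.
Each is the 1st Sunday of its month.
1st Sunday of March 2014: March 2, 2014.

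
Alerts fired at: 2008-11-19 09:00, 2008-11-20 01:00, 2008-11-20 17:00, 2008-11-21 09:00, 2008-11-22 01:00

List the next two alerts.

2008-11-22 17:00, 2008-11-23 09:00

Spacing: 16, 16, 16, 16 h — constant 16 h.
2008-11-22 01:00 + 16 h = 2008-11-22 17:00.
2008-11-22 17:00 + 16 h = 2008-11-23 09:00.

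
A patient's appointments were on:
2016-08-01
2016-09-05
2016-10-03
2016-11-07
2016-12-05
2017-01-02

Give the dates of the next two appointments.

All dates are Mondays, 35, 28, 35, 28, 28 days apart.
Specifically, the 1st Monday of each month.
February 2017 — 1st Monday is 2017-02-06.
March 2017 — 1st Monday is 2017-03-06.

2017-02-06, 2017-03-06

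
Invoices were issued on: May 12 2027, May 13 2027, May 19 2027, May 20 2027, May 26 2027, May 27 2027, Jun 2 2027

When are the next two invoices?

Jun 3 2027, Jun 9 2027

The gap pattern 1, 6, 1, 6, 1, 6 repeats every 2 events.
These are the Wednesdays and Thursdays of each week.
Next Thursday: Jun 3 2027.
The following Wednesday is Jun 9 2027.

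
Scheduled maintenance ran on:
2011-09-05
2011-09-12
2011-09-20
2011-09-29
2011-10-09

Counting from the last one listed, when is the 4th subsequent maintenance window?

Gaps: 7, 8, 9, 10 days — each gap is 1 larger than the previous one.
Next gap: 11 days. 2011-10-09 + 11 days = 2011-10-20.
Next gap: 12 days. 2011-10-20 + 12 days = 2011-11-01.
Next gap: 13 days. 2011-11-01 + 13 days = 2011-11-14.
Next gap: 14 days. 2011-11-14 + 14 days = 2011-11-28.

2011-11-28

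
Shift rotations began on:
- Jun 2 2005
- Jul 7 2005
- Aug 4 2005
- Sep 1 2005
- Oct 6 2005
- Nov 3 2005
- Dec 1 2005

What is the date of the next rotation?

All dates are Thursdays, 35, 28, 28, 35, 28, 28 days apart.
Specifically, the 1st Thursday of each month.
1st Thursday of January 2006: Jan 5 2006.

Jan 5 2006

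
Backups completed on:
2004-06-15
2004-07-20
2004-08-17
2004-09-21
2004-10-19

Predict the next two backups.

2004-11-16, 2004-12-21

All dates are Tuesdays, 35, 28, 35, 28 days apart.
Specifically, the 3rd Tuesday of each month.
3rd Tuesday of November 2004: 2004-11-16.
December 2004 — 3rd Tuesday is 2004-12-21.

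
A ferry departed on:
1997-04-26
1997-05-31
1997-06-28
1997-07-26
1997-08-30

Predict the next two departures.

1997-09-27, 1997-10-25

These are Saturdays with 35, 28, 28, 35-day gaps.
Each is the final Saturday of its month — 1997-05-31 is past the 28th, so '4th Saturday' doesn't fit.
September 1997 ends with Saturday 1997-09-27.
October 1997 ends with Saturday 1997-10-25.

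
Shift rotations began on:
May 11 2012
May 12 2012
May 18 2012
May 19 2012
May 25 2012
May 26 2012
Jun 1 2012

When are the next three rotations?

Gaps: 1, 6, 1, 6, 1, 6 days — not constant, but cyclic with period 2.
The events fall on every Friday and Saturday.
Next Saturday: Jun 2 2012.
The following Friday is Jun 8 2012.
Next Saturday: Jun 9 2012.

Jun 2 2012, Jun 8 2012, Jun 9 2012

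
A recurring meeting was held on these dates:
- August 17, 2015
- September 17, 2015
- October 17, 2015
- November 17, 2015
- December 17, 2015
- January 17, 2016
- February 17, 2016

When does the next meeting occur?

March 17, 2016

The day-of-month is always 17 (31, 30, 31, 30, 31, 31 days between events).
So this recurs on the 17th of each month.
Next: March 2016 → March 17, 2016.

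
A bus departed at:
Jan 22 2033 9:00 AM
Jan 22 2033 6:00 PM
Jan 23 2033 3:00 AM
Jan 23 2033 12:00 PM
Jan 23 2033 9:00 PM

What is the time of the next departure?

Gaps: 9, 9, 9, 9 hours — each event is 9 hours after the previous one.
Jan 23 2033 9:00 PM + 9 h = Jan 24 2033 6:00 AM.

Jan 24 2033 6:00 AM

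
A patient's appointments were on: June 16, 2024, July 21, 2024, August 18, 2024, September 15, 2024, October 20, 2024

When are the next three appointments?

November 17, 2024; December 15, 2024; January 19, 2025

These are Sundays at 28- or 35-day spacing (35, 28, 28, 35).
The pattern: 3rd Sunday of the month.
3rd Sunday of November 2024: November 17, 2024.
3rd Sunday of December 2024: December 15, 2024.
January 2025 — 3rd Sunday is January 19, 2025.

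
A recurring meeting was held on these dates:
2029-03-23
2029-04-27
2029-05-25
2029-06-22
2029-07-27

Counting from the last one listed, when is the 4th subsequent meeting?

These are Fridays at 28- or 35-day spacing (35, 28, 28, 35).
The pattern: 4th Friday of the month.
4th Friday of August 2029: 2029-08-24.
4th Friday of September 2029: 2029-09-28.
4th Friday of October 2029: 2029-10-26.
4th Friday of November 2029: 2029-11-23.

2029-11-23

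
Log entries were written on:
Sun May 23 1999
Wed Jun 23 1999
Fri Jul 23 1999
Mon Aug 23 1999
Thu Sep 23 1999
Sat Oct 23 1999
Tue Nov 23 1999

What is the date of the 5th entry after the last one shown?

Each date is the 23rd; the gaps (31, 30, 31, 31, 30, 31) track the month lengths.
The rule is the 23rd of each month.
Next: December 1999 → Thu Dec 23 1999.
Next: January 2000 → Sun Jan 23 2000.
February 2000: Wed Feb 23 2000.
March 2000: Thu Mar 23 2000.
Next: April 2000 → Sun Apr 23 2000.

Sun Apr 23 2000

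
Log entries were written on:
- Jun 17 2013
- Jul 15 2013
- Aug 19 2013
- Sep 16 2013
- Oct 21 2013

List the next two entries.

Nov 18 2013, Dec 16 2013

These are Mondays at 28- or 35-day spacing (28, 35, 28, 35).
The pattern: 3rd Monday of the month.
November 2013 — 3rd Monday is Nov 18 2013.
December 2013 — 3rd Monday is Dec 16 2013.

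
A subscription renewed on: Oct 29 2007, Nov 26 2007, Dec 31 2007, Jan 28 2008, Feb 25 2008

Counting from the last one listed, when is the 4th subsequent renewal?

Jun 30 2008

All Mondays; the gaps (28, 35, 28, 28) vary with month length.
This is the last Monday of each month.
March 2008 ends with Monday Mar 31 2008.
Last Monday of April 2008: Apr 28 2008.
Last Monday of May 2008: May 26 2008.
June 2008 ends with Monday Jun 30 2008.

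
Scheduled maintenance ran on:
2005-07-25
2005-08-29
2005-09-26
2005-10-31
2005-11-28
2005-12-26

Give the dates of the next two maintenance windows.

Every date is a Monday; gaps 35, 28, 35, 28, 28 days.
Each is the last Monday of its month (at least one falls on the 29th or later, ruling out '4th Monday').
January 2006 ends with Monday 2006-01-30.
Last Monday of February 2006: 2006-02-27.

2006-01-30, 2006-02-27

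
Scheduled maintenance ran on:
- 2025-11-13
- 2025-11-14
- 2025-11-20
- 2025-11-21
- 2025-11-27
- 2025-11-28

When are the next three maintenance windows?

Gaps: 1, 6, 1, 6, 1 days — not constant, but cyclic with period 2.
The events fall on every Thursday and Friday.
The following Thursday is 2025-12-04.
The following Friday is 2025-12-05.
Next Thursday: 2025-12-11.

2025-12-04, 2025-12-05, 2025-12-11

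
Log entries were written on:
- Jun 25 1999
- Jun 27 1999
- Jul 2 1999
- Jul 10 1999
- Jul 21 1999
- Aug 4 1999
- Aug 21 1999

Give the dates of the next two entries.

Intervals are 2, 5, 8, 11, 14, 17 days — an arithmetic progression with common difference 3.
Next gap: 20 days. Aug 21 1999 + 20 days = Sep 10 1999.
Next gap: 23 days. Sep 10 1999 + 23 days = Oct 3 1999.

Sep 10 1999, Oct 3 1999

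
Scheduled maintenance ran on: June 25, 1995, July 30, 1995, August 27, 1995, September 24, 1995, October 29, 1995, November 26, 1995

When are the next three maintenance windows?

December 31, 1995; January 28, 1996; February 25, 1996

Every date is a Sunday; gaps 35, 28, 28, 35, 28 days.
Each is the last Sunday of its month (at least one falls on the 29th or later, ruling out '4th Sunday').
December 1995 ends with Sunday December 31, 1995.
January 1996 ends with Sunday January 28, 1996.
Last Sunday of February 1996: February 25, 1996.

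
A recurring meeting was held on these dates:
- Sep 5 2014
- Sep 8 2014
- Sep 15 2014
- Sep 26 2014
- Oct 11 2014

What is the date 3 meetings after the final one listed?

Dec 19 2014

The spacing grows by 4 each time: 3, 7, 11, 15 days.
Next gap: 19 days. Oct 11 2014 + 19 days = Oct 30 2014.
Next gap: 23 days. Oct 30 2014 + 23 days = Nov 22 2014.
Next gap: 27 days. Nov 22 2014 + 27 days = Dec 19 2014.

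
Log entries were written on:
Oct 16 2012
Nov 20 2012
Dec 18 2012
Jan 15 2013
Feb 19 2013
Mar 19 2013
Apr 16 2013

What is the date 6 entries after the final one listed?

These are Tuesdays at 28- or 35-day spacing (35, 28, 28, 35, 28, 28).
The pattern: 3rd Tuesday of the month.
May 2013 — 3rd Tuesday is May 21 2013.
3rd Tuesday of June 2013: Jun 18 2013.
3rd Tuesday of July 2013: Jul 16 2013.
3rd Tuesday of August 2013: Aug 20 2013.
3rd Tuesday of September 2013: Sep 17 2013.
October 2013 — 3rd Tuesday is Oct 15 2013.

Oct 15 2013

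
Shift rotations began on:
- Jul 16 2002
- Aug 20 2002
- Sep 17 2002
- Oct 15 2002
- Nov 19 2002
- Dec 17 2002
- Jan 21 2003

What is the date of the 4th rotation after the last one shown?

May 20 2003

These are Tuesdays at 28- or 35-day spacing (35, 28, 28, 35, 28, 35).
The pattern: 3rd Tuesday of the month.
February 2003 — 3rd Tuesday is Feb 18 2003.
March 2003 — 3rd Tuesday is Mar 18 2003.
3rd Tuesday of April 2003: Apr 15 2003.
3rd Tuesday of May 2003: May 20 2003.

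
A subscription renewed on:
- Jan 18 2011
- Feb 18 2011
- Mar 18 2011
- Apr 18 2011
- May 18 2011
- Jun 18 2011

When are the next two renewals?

Jul 18 2011, Aug 18 2011

Gaps: 31, 28, 31, 30, 31 days — not constant. Every event is on the 18th of the month.
Pattern: the 18th of each month.
Next: July 2011 → Jul 18 2011.
Next: August 2011 → Aug 18 2011.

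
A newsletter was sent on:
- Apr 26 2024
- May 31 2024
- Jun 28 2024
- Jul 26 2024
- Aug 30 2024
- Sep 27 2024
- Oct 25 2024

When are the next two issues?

Nov 29 2024, Dec 27 2024

All Fridays; the gaps (35, 28, 28, 35, 28, 28) vary with month length.
This is the last Friday of each month.
November 2024 ends with Friday Nov 29 2024.
December 2024 ends with Friday Dec 27 2024.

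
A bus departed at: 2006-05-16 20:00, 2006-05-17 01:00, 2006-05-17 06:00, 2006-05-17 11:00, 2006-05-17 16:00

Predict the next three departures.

Spacing: 5, 5, 5, 5 h — constant 5 h.
2006-05-17 16:00 + 5 h = 2006-05-17 21:00.
2006-05-17 21:00 + 5 h = 2006-05-18 02:00.
2006-05-18 02:00 + 5 h = 2006-05-18 07:00.

2006-05-17 21:00, 2006-05-18 02:00, 2006-05-18 07:00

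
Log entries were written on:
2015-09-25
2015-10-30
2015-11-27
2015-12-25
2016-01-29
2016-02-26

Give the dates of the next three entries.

2016-03-25, 2016-04-29, 2016-05-27

All Fridays; the gaps (35, 28, 28, 35, 28) vary with month length.
This is the last Friday of each month.
March 2016 ends with Friday 2016-03-25.
April 2016 ends with Friday 2016-04-29.
May 2016 ends with Friday 2016-05-27.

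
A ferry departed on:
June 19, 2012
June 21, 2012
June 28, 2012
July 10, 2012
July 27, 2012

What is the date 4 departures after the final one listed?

November 22, 2012

Gaps: 2, 7, 12, 17 days — each gap is 5 larger than the previous one.
Next gap: 22 days. July 27, 2012 + 22 days = August 18, 2012.
Next gap: 27 days. August 18, 2012 + 27 days = September 14, 2012.
Next gap: 32 days. September 14, 2012 + 32 days = October 16, 2012.
Next gap: 37 days. October 16, 2012 + 37 days = November 22, 2012.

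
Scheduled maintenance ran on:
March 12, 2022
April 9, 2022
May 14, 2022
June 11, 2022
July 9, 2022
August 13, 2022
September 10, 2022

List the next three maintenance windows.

Gaps: 28, 35, 28, 28, 35, 28 days — a mix of 28 and 35. Every date is a Saturday.
Each is the 2nd Saturday of its month.
2nd Saturday of October 2022: October 8, 2022.
November 2022 — 2nd Saturday is November 12, 2022.
2nd Saturday of December 2022: December 10, 2022.

October 8, 2022; November 12, 2022; December 10, 2022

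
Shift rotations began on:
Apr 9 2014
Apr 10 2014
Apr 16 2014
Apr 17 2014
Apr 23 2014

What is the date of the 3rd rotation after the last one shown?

Gaps: 1, 6, 1, 6 days — not constant, but cyclic with period 2.
The events fall on every Wednesday and Thursday.
The following Thursday is Apr 24 2014.
Next Wednesday: Apr 30 2014.
The following Thursday is May 1 2014.

May 1 2014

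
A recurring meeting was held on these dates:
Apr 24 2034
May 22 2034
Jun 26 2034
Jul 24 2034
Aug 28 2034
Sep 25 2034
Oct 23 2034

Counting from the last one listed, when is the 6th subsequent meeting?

All dates are Mondays, 28, 35, 28, 35, 28, 28 days apart.
Specifically, the 4th Monday of each month.
4th Monday of November 2034: Nov 27 2034.
December 2034 — 4th Monday is Dec 25 2034.
4th Monday of January 2035: Jan 22 2035.
February 2035 — 4th Monday is Feb 26 2035.
March 2035 — 4th Monday is Mar 26 2035.
April 2035 — 4th Monday is Apr 23 2035.

Apr 23 2035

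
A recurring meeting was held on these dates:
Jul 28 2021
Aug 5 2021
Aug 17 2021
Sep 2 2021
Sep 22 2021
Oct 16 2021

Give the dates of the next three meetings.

Nov 13 2021, Dec 15 2021, Jan 20 2022

The spacing grows by 4 each time: 8, 12, 16, 20, 24 days.
Next gap: 28 days. Oct 16 2021 + 28 days = Nov 13 2021.
Next gap: 32 days. Nov 13 2021 + 32 days = Dec 15 2021.
Next gap: 36 days. Dec 15 2021 + 36 days = Jan 20 2022.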